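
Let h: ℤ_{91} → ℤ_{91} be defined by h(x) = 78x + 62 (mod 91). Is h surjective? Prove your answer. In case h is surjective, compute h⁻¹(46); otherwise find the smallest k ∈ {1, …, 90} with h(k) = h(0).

Since gcd(78, 91) = 13, we have 78x ≡ 0 (mod 13) for all x, so h(x) ≡ 10 (mod 13).
But 0 ≢ 10 (mod 13), so 0 ∈ ℤ_{91} has no preimage. Thus h is not surjective.
Since h is not surjective, we find the least positive k with h(k) = h(0): this means 78k ≡ 0 (mod 91), i.e. 91 ∣ 78k. Since gcd(78, 91) = 13, dividing through by 13 this holds exactly when 7 ∣ 6k, and as gcd(6, 7) = 1, exactly when 7 ∣ k.
The smallest positive such k is 7.

7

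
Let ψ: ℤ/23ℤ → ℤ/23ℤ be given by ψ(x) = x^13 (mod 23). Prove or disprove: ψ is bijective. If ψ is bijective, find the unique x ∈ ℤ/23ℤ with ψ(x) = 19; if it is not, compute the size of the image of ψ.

Since 23 is prime, the nonzero elements of ℤ/23ℤ form a cyclic group of order 22.
As gcd(13, 22) = 1, raising to the 13th power is a bijection on this group: if u^13 ≡ v^13 then (uv^{−1})^13 = 1, and the only element of order dividing gcd(13, 22) = 1 is 1, so u = v.
With ψ(0) = 0 this makes ψ injective on all of ℤ/23ℤ, hence bijective (finite equal-size domain and codomain). In particular ψ is bijective.
Since ψ is bijective, we find the preimage of 19. The inverse of x ↦ x^13 on (ℤ/23ℤ)^× is x ↦ x^17, because 13·17 = 221 = 10·22 + 1 ≡ 1 (mod 22) and x^{22} = 1 for x ≠ 0 (Fermat). So ψ⁻¹(19) = 19^17 mod 23.
Repeated squaring mod 23: 19^1 ≡ 19, 19^2 ≡ 19² = 361 ≡ 16, 19^4 ≡ 16² = 256 ≡ 3, 19^8 ≡ 3² = 9, 19^16 ≡ 9² = 81 ≡ 12. Since 17 = 16 + 1, 19^17 ≡ 12·19: 12·19 = 228 ≡ 21. So 19^17 ≡ 21 (mod 23).
Hence ψ⁻¹(19) = 21.

21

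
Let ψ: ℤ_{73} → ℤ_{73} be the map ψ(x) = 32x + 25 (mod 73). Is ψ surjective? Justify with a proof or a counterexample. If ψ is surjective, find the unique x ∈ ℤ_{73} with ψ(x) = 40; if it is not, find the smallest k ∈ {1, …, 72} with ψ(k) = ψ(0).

Since gcd(32, 73) = 1, 32 is invertible modulo 73. Euclid's algorithm: 73 = 2·32 + 9, 32 = 3·9 + 5, 9 = 1·5 + 4, 5 = 1·4 + 1; back-substituting gives 1 = 16·32 − 7·73, so 32⁻¹ ≡ 16 (mod 73).
For any y ∈ ℤ_{73}, x = 16(y − 25) mod 73 satisfies ψ(x) = 32·16(y − 25) + 25 ≡ y (since 32·16 ≡ 1 mod 73). So every y has a preimage.
So ψ is surjective.
Since ψ is surjective, we compute ψ⁻¹(40): solve 32x + 25 ≡ 40 (mod 73), i.e. 32x ≡ 15 (mod 73).
Multiplying by 32⁻¹ = 16 gives x ≡ 16·15 = 240 = 3·73 + 21 ≡ 21 (mod 73).
Check: ψ(21) = 32·21 + 25 = 697 = 9·73 + 40 ≡ 40 (mod 73).

21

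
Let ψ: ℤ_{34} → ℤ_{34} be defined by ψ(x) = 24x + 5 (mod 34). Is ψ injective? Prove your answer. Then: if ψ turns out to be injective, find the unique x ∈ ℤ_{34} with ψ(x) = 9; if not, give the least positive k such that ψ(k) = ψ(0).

By definition, injectivity means: for all a, b in the domain, ψ(a) = ψ(b) implies a = b.
We have gcd(24, 34) = 2 > 1. Taking a = 0 and b = 17: ψ(0) = 5 and ψ(17) = 24·17 + 5 = 413 ≡ 5 (mod 34).
So ψ(0) = ψ(17) while 0 ≠ 17, so ψ is not injective.
Since ψ is not injective, we find the least positive k with ψ(k) = ψ(0): this means 24k ≡ 0 (mod 34), i.e. 34 ∣ 24k. Since gcd(24, 34) = 2, dividing through by 2 this holds exactly when 17 ∣ 12k, and as gcd(12, 17) = 1, exactly when 17 ∣ k.
The smallest positive such k is 17.

17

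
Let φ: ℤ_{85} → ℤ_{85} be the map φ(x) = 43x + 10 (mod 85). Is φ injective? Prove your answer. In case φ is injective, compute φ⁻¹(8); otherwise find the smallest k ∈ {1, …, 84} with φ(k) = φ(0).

If φ(u) = φ(v), then 43u ≡ 43v (mod 85). Because gcd(43, 85) = 1, we may cancel 43 to get u ≡ v (mod 85).
Hence φ is injective.
We now compute 43⁻¹ mod 85 explicitly. Euclid's algorithm: 85 = 1·43 + 42, 43 = 1·42 + 1; back-substituting gives 1 = 2·43 − 1·85, so 43⁻¹ ≡ 2 (mod 85).
Since φ is injective, we find φ⁻¹(8): we need 43x ≡ 8 − 10 ≡ 83 (mod 85). Using 43⁻¹ = 2: x ≡ 2·83 = 166 = 1·85 + 81, so x = 81.
Check: φ(81) = 43·81 + 10 = 3493 = 41·85 + 8 ≡ 8 (mod 85).

81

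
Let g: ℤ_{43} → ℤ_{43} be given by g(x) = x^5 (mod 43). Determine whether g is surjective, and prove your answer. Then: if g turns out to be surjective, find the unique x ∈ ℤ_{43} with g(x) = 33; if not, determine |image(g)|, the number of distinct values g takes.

Since 43 is prime, the nonzero elements of ℤ_{43} form a cyclic group of order 42.
As gcd(5, 42) = 1, raising to the 5th power is a bijection on this group: if u^5 ≡ v^5 then (uv^{−1})^5 = 1, and the only element of order dividing gcd(5, 42) = 1 is 1, so u = v.
With g(0) = 0 this makes g injective on all of ℤ_{43}, hence bijective (finite equal-size domain and codomain). In particular g is surjective.
Since g is surjective, we find the preimage of 33. The inverse of x ↦ x^5 on (ℤ_{43})^× is x ↦ x^17, because 5·17 = 85 = 2·42 + 1 ≡ 1 (mod 42) and x^{42} = 1 for x ≠ 0 (Fermat). So g⁻¹(33) = 33^17 mod 43.
Repeated squaring mod 43: 33^1 ≡ 33, 33^2 ≡ 33² = 1089 ≡ 14, 33^4 ≡ 14² = 196 ≡ 24, 33^8 ≡ 24² = 576 ≡ 17, 33^16 ≡ 17² = 289 ≡ 31. Since 17 = 16 + 1, 33^17 ≡ 31·33: 31·33 = 1023 ≡ 34. So 33^17 ≡ 34 (mod 43).
Hence g⁻¹(33) = 34.

34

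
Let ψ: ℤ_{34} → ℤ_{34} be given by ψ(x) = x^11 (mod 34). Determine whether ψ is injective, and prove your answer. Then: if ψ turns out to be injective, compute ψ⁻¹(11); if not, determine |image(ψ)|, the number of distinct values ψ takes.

Computing x^11 mod 34 for each x (by repeated squaring, reducing mod 34 at every step), the values ψ(0), ψ(1), …, ψ(33) are: 0, 1, 8, 7, 30, 11, 22, 31, 2, 15, 20, 29, 6, 21, 10, 9, 16, 17, 18, 25, 24, 13, 28, 5, 14, 19, 32, 3, 12, 23, 4, 27, 26, 33.
Every element of ℤ_{34} appears exactly once in this list, so ψ is a bijection, and in particular injective.
Since ψ is injective, we read off the preimage of 11 from the same table: ψ(5) = 11, so ψ⁻¹(11) = 5.

5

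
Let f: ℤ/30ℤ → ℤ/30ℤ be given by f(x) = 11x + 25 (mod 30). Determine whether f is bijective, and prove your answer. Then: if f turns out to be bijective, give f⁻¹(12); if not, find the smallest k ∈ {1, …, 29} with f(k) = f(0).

Recall that injectivity means: for all u, v in the domain, f(u) = f(v) implies u = v.
Suppose f(u) = f(v) in ℤ/30ℤ. Then 11u + 25 ≡ 11v + 25 (mod 30), therefore 11(u − v) ≡ 0 (mod 30).
Since gcd(11, 30) = 1, 11 is invertible modulo 30, therefore u − v ≡ 0 (mod 30), i.e. u = v.
We now compute 11⁻¹ mod 30 explicitly. Euclid's algorithm: 30 = 2·11 + 8, 11 = 1·8 + 3, 8 = 2·3 + 2, 3 = 1·2 + 1; back-substituting gives 1 = 11·11 − 4·30, so 11⁻¹ ≡ 11 (mod 30).
For any y ∈ ℤ/30ℤ, x = 11(y − 25) mod 30 satisfies f(x) = 11·11(y − 25) + 25 ≡ y (since 11·11 ≡ 1 mod 30). So every y has a preimage.
Thus f is bijective.
Since f is bijective, we compute f⁻¹(12): solve 11x + 25 ≡ 12 (mod 30), i.e. 11x ≡ 17 (mod 30).
Multiplying by 11⁻¹ = 11 gives x ≡ 11·17 = 187 = 6·30 + 7 ≡ 7 (mod 30).
Check: f(7) = 11·7 + 25 = 102 = 3·30 + 12 ≡ 12 (mod 30).

7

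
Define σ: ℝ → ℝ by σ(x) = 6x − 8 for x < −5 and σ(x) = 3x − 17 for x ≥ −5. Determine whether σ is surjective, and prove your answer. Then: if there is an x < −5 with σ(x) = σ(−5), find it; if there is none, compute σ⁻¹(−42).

-17/3

Both pieces are strictly increasing (slopes 6 and 3), so each is injective on its own interval.
The left piece maps (−∞, −5) onto (−∞, −38); the right piece maps [−5, ∞) onto [−32, ∞).
The union (−∞, −38) ∪ [−32, ∞) omits the interval between −38 and −32; in particular −38 has no preimage. So σ is not surjective.
Because the two images are disjoint, no x < −5 has σ(x) = σ(−5), so we compute σ⁻¹(−42): −42 lies in (−∞, −38), so solve 6x − 8 = −42: x = (−42 + 8)/6 = −17/3.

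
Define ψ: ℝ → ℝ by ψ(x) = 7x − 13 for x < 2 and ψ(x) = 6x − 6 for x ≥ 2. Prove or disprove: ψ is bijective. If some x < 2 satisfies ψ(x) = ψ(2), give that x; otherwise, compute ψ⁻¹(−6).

1

Both pieces are strictly increasing (slopes 7 and 6), so each is injective on its own interval.
The left piece maps (−∞, 2) onto (−∞, 1); the right piece maps [2, ∞) onto [6, ∞).
The images leave a gap (1 has no preimage), so ψ is not surjective, hence not bijective.
Because the two images are disjoint, no x < 2 has ψ(x) = ψ(2), so we compute ψ⁻¹(−6): −6 lies in (−∞, 1), so solve 7x − 13 = −6: x = (−6 + 13)/7 = 1.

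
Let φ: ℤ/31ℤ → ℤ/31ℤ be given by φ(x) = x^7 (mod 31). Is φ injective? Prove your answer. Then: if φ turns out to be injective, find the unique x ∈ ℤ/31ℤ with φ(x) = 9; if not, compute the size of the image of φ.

18

Since 31 is prime, the nonzero elements of ℤ/31ℤ form a cyclic group of order 30.
As gcd(7, 30) = 1, raising to the 7th power is a bijection on this group: if x_1^7 ≡ x_2^7 then (x_1x_2^{−1})^7 = 1, and the only element of order dividing gcd(7, 30) = 1 is 1, so x_1 = x_2.
With φ(0) = 0 this makes φ injective on all of ℤ/31ℤ, hence bijective (finite equal-size domain and codomain). In particular φ is injective.
Since φ is injective, we find the preimage of 9. The inverse of x ↦ x^7 on (ℤ/31ℤ)^× is x ↦ x^13, because 7·13 = 91 = 3·30 + 1 ≡ 1 (mod 30) and x^{30} = 1 for x ≠ 0 (Fermat). So φ⁻¹(9) = 9^13 mod 31.
Repeated squaring mod 31: 9^1 ≡ 9, 9^2 ≡ 9² = 81 ≡ 19, 9^4 ≡ 19² = 361 ≡ 20, 9^8 ≡ 20² = 400 ≡ 28. Since 13 = 8 + 4 + 1, 9^13 ≡ 28·20·9: 28·20 = 560 ≡ 2, then 2·9 = 18. So 9^13 ≡ 18 (mod 31).
Hence φ⁻¹(9) = 18.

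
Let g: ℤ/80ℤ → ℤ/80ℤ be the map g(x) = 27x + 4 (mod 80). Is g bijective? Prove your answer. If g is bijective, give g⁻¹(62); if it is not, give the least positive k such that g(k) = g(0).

By definition, g is injective if g(u) = g(v) implies u = v.
If g(u) = g(v), then 27u ≡ 27v (mod 80). Because gcd(27, 80) = 1, we may cancel 27 to get u ≡ v (mod 80).
We now compute 27⁻¹ mod 80 explicitly. Euclid's algorithm: 80 = 2·27 + 26, 27 = 1·26 + 1; back-substituting gives 1 = 3·27 − 1·80, so 27⁻¹ ≡ 3 (mod 80).
Then y ↦ 3(y − 4) is a two-sided inverse to g, so every y ∈ ℤ/80ℤ has a preimage.
Thus g is bijective.
Since g is bijective, we find g⁻¹(62): we need 27x ≡ 62 − 4 ≡ 58 (mod 80). Using 27⁻¹ = 3: x ≡ 3·58 = 174 = 2·80 + 14, so x = 14.
Check: g(14) = 27·14 + 4 = 382 = 4·80 + 62 ≡ 62 (mod 80).

14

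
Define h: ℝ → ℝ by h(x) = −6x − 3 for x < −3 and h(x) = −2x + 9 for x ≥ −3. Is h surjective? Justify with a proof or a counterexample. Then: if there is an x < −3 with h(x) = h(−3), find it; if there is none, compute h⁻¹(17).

-10/3

Both pieces are strictly decreasing (slopes −6 and −2), so each is injective on its own interval.
The left piece maps (−∞, −3) onto (15, ∞); the right piece maps [−3, ∞) onto (−∞, 15].
These images together cover ℝ, so h is surjective.
Because the two images are disjoint, no x < −3 has h(x) = h(−3), so we compute h⁻¹(17): 17 lies in (15, ∞), so solve −6x − 3 = 17: x = (17 + 3)/(−6) = −10/3.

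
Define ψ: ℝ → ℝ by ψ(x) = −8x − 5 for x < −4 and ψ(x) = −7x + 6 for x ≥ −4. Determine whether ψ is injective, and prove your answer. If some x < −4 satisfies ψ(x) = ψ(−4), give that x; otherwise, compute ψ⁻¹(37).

-39/8

Both pieces are strictly decreasing (slopes −8 and −7), so each is injective on its own interval.
The left piece maps (−∞, −4) onto (27, ∞); the right piece maps [−4, ∞) onto (−∞, 34].
These images overlap. In particular ψ(−4) = 34 (right piece), and solving −8x − 5 = 34 on the left piece gives x = −39/8 < −4.
So ψ(−39/8) = ψ(−4) with −39/8 ≠ −4, and ψ is not injective. This x = −39/8 is the requested value below −4.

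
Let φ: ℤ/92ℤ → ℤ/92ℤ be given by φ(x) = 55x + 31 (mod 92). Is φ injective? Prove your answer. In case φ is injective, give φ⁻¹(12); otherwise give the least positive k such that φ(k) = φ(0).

Suppose φ(x_1) = φ(x_2) in ℤ/92ℤ. Then 55x_1 + 31 ≡ 55x_2 + 31 (mod 92), so 55(x_1 − x_2) ≡ 0 (mod 92).
Since gcd(55, 92) = 1, 55 is invertible modulo 92, thus x_1 − x_2 ≡ 0 (mod 92), i.e. x_1 = x_2.
Hence φ is injective.
We now compute 55⁻¹ mod 92 explicitly. Euclid's algorithm: 92 = 1·55 + 37, 55 = 1·37 + 18, 37 = 2·18 + 1; back-substituting gives 1 = 87·55 − 52·92, so 55⁻¹ ≡ 87 (mod 92).
Since φ is injective, we compute φ⁻¹(12): solve 55x + 31 ≡ 12 (mod 92), i.e. 55x ≡ 73 (mod 92).
Multiplying by 55⁻¹ = 87 gives x ≡ 87·73 = 6351 = 69·92 + 3 ≡ 3 (mod 92).
Check: φ(3) = 55·3 + 31 = 196 = 2·92 + 12 ≡ 12 (mod 92).

3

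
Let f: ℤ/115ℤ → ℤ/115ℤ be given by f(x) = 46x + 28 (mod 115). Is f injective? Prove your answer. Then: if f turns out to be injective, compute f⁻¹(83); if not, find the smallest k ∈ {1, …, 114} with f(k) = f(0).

5

We have gcd(46, 115) = 23 > 1. Taking s = 0 and t = 5: f(0) = 28 and f(5) = 46·5 + 28 = 258 ≡ 28 (mod 115).
So f(0) = f(5) while 0 ≠ 5, thus f is not injective.
Since f is not injective, we find the least positive k with f(k) = f(0): this means 46k ≡ 0 (mod 115), i.e. 115 ∣ 46k. Since gcd(46, 115) = 23, dividing through by 23 this holds exactly when 5 ∣ 2k, and as gcd(2, 5) = 1, exactly when 5 ∣ k.
The smallest positive such k is 5.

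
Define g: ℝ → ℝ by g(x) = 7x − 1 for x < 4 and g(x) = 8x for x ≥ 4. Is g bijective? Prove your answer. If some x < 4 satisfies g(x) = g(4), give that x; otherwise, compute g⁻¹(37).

37/8

Both pieces are strictly increasing (slopes 7 and 8), so each is injective on its own interval.
The left piece maps (−∞, 4) onto (−∞, 27); the right piece maps [4, ∞) onto [32, ∞).
The images leave a gap (27 has no preimage), so g is not surjective, hence not bijective.
Because the two images are disjoint, no x < 4 has g(x) = g(4), so we compute g⁻¹(37): 37 lies in [32, ∞), so solve 8x = 37: x = (37 − 0)/8 = 37/8.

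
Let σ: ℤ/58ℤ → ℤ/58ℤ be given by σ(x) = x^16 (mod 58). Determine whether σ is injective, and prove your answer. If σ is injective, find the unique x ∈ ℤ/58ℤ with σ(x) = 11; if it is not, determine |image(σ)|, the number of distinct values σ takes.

16

σ(3): Repeated squaring mod 58: 3^1 ≡ 3, 3^2 ≡ 3² = 9, 3^4 ≡ 9² = 81 ≡ 23, 3^8 ≡ 23² = 529 ≡ 7, 3^16 ≡ 7² = 49. So 3^16 ≡ 49 (mod 58).
σ(7): Repeated squaring mod 58: 7^1 ≡ 7, 7^2 ≡ 7² = 49, 7^4 ≡ 49² = 2401 ≡ 23, 7^8 ≡ 23² = 529 ≡ 7, 7^16 ≡ 7² = 49. So 7^16 ≡ 49 (mod 58).
So σ(3) = σ(7) = 49 while 3 ≠ 7, thus σ is not injective.
Since σ is not injective, we determine |image(σ)|. Computing x^16 mod 58 for each x (by repeated squaring, reducing mod 58 at every step), the values σ(0), σ(1), …, σ(57) are: 0, 1, 54, 49, 16, 25, 36, 49, 52, 23, 16, 53, 30, 53, 36, 7, 24, 1, 24, 45, 52, 23, 20, 7, 54, 45, 20, 25, 30, 29, 30, 25, 20, 45, 54, 7, 20, 23, 52, 45, 24, 1, 24, 7, 36, 53, 30, 53, 16, 23, 52, 49, 36, 25, 16, 49, 54, 1.
The distinct values are {0, 1, 7, 16, 20, 23, 24, 25, 29, 30, 36, 45, 49, 52, 53, 54}; there are 16 of them.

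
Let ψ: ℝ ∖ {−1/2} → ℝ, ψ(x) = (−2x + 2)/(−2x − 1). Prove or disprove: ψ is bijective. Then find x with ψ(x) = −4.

-1/5

If ψ(x) = 1, cross-multiplying gives −2(−2x + 2) = −2(−2x − 1), which simplifies to −4 = 2 — false.  So 1 has no preimage and ψ is not surjective.
Thus ψ is not bijective.
Solving ψ(x) = −4: cross-multiplying gives −2x + 2 = −4(−2x − 1), which rearranges to −10x = 2, so x = −1/5.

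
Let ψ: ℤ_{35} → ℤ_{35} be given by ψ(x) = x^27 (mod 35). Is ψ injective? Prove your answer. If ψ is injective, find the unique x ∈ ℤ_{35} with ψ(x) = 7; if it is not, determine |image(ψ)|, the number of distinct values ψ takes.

ψ(4): Repeated squaring mod 35: 4^1 ≡ 4, 4^2 ≡ 4² = 16, 4^4 ≡ 16² = 256 ≡ 11, 4^8 ≡ 11² = 121 ≡ 16, 4^16 ≡ 16² = 256 ≡ 11. Since 27 = 16 + 8 + 2 + 1, 4^27 ≡ 11·16·16·4: 11·16 = 176 ≡ 1, then 1·16 = 16, then 16·4 = 64 ≡ 29. So 4^27 ≡ 29 (mod 35).
ψ(9): Repeated squaring mod 35: 9^1 ≡ 9, 9^2 ≡ 9² = 81 ≡ 11, 9^4 ≡ 11² = 121 ≡ 16, 9^8 ≡ 16² = 256 ≡ 11, 9^16 ≡ 11² = 121 ≡ 16. Since 27 = 16 + 8 + 2 + 1, 9^27 ≡ 16·11·11·9: 16·11 = 176 ≡ 1, then 1·11 = 11, then 11·9 = 99 ≡ 29. So 9^27 ≡ 29 (mod 35).
So ψ(4) = ψ(9) = 29 while 4 ≠ 9, hence ψ is not injective.
Since ψ is not injective, we determine |image(ψ)|. Computing x^27 mod 35 for each x (by repeated squaring, reducing mod 35 at every step), the values ψ(0), ψ(1), …, ψ(34) are: 0, 1, 8, 27, 29, 20, 6, 28, 22, 29, 20, 1, 13, 27, 14, 15, 1, 13, 22, 34, 20, 21, 8, 22, 34, 15, 6, 13, 7, 29, 15, 6, 8, 27, 34.
The distinct values are {0, 1, 6, 7, 8, 13, 14, 15, 20, 21, 22, 27, 28, 29, 34}; there are 15 of them.

15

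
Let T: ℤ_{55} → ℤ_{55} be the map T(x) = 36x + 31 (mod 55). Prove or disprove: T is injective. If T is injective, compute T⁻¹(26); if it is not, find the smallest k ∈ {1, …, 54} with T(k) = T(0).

35

Recall: T is injective when T(u) = T(v) forces u = v.
If T(u) = T(v), then 36u ≡ 36v (mod 55). Because gcd(36, 55) = 1, we may cancel 36 to get u ≡ v (mod 55).
Therefore T is injective.
We now compute 36⁻¹ mod 55 explicitly. Euclid's algorithm: 55 = 1·36 + 19, 36 = 1·19 + 17, 19 = 1·17 + 2, 17 = 8·2 + 1; back-substituting gives 1 = 26·36 − 17·55, so 36⁻¹ ≡ 26 (mod 55).
Since T is injective, we compute T⁻¹(26): solve 36x + 31 ≡ 26 (mod 55), i.e. 36x ≡ 50 (mod 55).
Multiplying by 36⁻¹ = 26 gives x ≡ 26·50 = 1300 = 23·55 + 35 ≡ 35 (mod 55).
Check: T(35) = 36·35 + 31 = 1291 = 23·55 + 26 ≡ 26 (mod 55).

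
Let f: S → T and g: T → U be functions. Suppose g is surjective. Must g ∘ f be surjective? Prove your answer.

not surjective

No. Take S = {0}, T = U = {0, 1, 2, 3, 4}, f(0) = 0, and g = identity (surjective).
Then (g ∘ f)(0) = 0, and 4 ∈ U has no preimage under g ∘ f, so g ∘ f is not surjective.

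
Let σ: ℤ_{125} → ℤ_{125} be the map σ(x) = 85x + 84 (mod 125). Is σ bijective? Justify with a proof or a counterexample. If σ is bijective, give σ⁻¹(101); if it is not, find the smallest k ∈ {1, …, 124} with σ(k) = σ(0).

25

We have gcd(85, 125) = 5 > 1. Taking s = 0 and t = 25: σ(0) = 84 and σ(25) = 85·25 + 84 = 2209 ≡ 84 (mod 125).
So σ(0) = σ(25) while 0 ≠ 25, thus σ is not injective, hence not bijective.
Since σ is not bijective, we find the least positive k with σ(k) = σ(0): this means 85k ≡ 0 (mod 125), i.e. 125 ∣ 85k. Since gcd(85, 125) = 5, dividing through by 5 this holds exactly when 25 ∣ 17k, and as gcd(17, 25) = 1, exactly when 25 ∣ k.
The smallest positive such k is 25.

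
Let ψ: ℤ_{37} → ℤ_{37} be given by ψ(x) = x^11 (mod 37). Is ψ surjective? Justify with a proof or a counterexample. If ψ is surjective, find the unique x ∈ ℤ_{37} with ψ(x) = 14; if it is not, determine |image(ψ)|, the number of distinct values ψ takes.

8

Since 37 is prime, the nonzero elements of ℤ_{37} form a cyclic group of order 36.
As gcd(11, 36) = 1, raising to the 11th power is a bijection on this group: if a^11 ≡ b^11 then (ab^{−1})^11 = 1, and the only element of order dividing gcd(11, 36) = 1 is 1, so a = b.
With ψ(0) = 0 this makes ψ injective on all of ℤ_{37}, hence bijective (finite equal-size domain and codomain). In particular ψ is surjective.
Since ψ is surjective, we find the preimage of 14. The inverse of x ↦ x^11 on (ℤ_{37})^× is x ↦ x^23, because 11·23 = 253 = 7·36 + 1 ≡ 1 (mod 36) and x^{36} = 1 for x ≠ 0 (Fermat). So ψ⁻¹(14) = 14^23 mod 37.
Repeated squaring mod 37: 14^1 ≡ 14, 14^2 ≡ 14² = 196 ≡ 11, 14^4 ≡ 11² = 121 ≡ 10, 14^8 ≡ 10² = 100 ≡ 26, 14^16 ≡ 26² = 676 ≡ 10. Since 23 = 16 + 4 + 2 + 1, 14^23 ≡ 10·10·11·14: 10·10 = 100 ≡ 26, then 26·11 = 286 ≡ 27, then 27·14 = 378 ≡ 8. So 14^23 ≡ 8 (mod 37).
Hence ψ⁻¹(14) = 8.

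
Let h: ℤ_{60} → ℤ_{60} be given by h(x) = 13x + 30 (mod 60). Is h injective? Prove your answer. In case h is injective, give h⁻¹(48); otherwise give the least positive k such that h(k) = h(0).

6

Suppose h(s) = h(t) in ℤ_{60}. Then 13s + 30 ≡ 13t + 30 (mod 60), hence 13(s − t) ≡ 0 (mod 60).
Since gcd(13, 60) = 1, 13 is invertible modulo 60, therefore s − t ≡ 0 (mod 60), i.e. s = t.
Therefore h is injective.
We now compute 13⁻¹ mod 60 explicitly. Euclid's algorithm: 60 = 4·13 + 8, 13 = 1·8 + 5, 8 = 1·5 + 3, 5 = 1·3 + 2, 3 = 1·2 + 1; back-substituting gives 1 = 37·13 − 8·60, so 13⁻¹ ≡ 37 (mod 60).
Since h is injective, we compute h⁻¹(48): solve 13x + 30 ≡ 48 (mod 60), i.e. 13x ≡ 18 (mod 60).
Multiplying by 13⁻¹ = 37 gives x ≡ 37·18 = 666 = 11·60 + 6 ≡ 6 (mod 60).
Check: h(6) = 13·6 + 30 = 108 = 1·60 + 48 ≡ 48 (mod 60).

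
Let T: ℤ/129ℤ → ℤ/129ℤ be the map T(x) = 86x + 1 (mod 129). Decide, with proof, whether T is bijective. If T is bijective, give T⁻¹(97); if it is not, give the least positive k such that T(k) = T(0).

3

Recall that T is injective if T(u) = T(v) implies u = v.
We have gcd(86, 129) = 43 > 1. Taking u = 0 and v = 3: T(0) = 1 and T(3) = 86·3 + 1 = 259 ≡ 1 (mod 129).
So T(0) = T(3) while 0 ≠ 3, thus T is not injective, hence not bijective.
Since T is not bijective, we find the least positive k with T(k) = T(0): this means 86k ≡ 0 (mod 129), i.e. 129 ∣ 86k. Since gcd(86, 129) = 43, dividing through by 43 this holds exactly when 3 ∣ 2k, and as gcd(2, 3) = 1, exactly when 3 ∣ k.
The smallest positive such k is 3.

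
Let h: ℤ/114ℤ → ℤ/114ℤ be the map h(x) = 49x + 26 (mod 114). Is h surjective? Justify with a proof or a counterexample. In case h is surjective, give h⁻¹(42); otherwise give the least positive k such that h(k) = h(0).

By definition, h is surjective if every y in the codomain equals h(x) for some x in the domain.
Since gcd(49, 114) = 1, 49 is invertible modulo 114. Euclid's algorithm: 114 = 2·49 + 16, 49 = 3·16 + 1; back-substituting gives 1 = 7·49 − 3·114, so 49⁻¹ ≡ 7 (mod 114).
Then y ↦ 7(y − 26) is a two-sided inverse to h, so every y ∈ ℤ/114ℤ has a preimage.
So h is surjective.
Since h is surjective, we compute h⁻¹(42): solve 49x + 26 ≡ 42 (mod 114), i.e. 49x ≡ 16 (mod 114).
Multiplying by 49⁻¹ = 7 gives x ≡ 7·16 = 112 ≡ 112 (mod 114).
Check: h(112) = 49·112 + 26 = 5514 = 48·114 + 42 ≡ 42 (mod 114).

112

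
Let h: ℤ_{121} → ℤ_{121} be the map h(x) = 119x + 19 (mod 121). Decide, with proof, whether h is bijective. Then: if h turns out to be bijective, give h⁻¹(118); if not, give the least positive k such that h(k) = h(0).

If h(u) = h(v), then 119u ≡ 119v (mod 121). Because gcd(119, 121) = 1, we may cancel 119 to get u ≡ v (mod 121).
We now compute 119⁻¹ mod 121 explicitly. Euclid's algorithm: 121 = 1·119 + 2, 119 = 59·2 + 1; back-substituting gives 1 = 60·119 − 59·121, so 119⁻¹ ≡ 60 (mod 121).
For any y ∈ ℤ_{121}, x = 60(y − 19) mod 121 satisfies h(x) = 119·60(y − 19) + 19 ≡ y (since 119·60 ≡ 1 mod 121). So every y has a preimage.
Thus h is bijective.
Since h is bijective, we find h⁻¹(118): we need 119x ≡ 118 − 19 ≡ 99 (mod 121). Using 119⁻¹ = 60: x ≡ 60·99 = 5940 = 49·121 + 11, so x = 11.
Check: h(11) = 119·11 + 19 = 1328 = 10·121 + 118 ≡ 118 (mod 121).

11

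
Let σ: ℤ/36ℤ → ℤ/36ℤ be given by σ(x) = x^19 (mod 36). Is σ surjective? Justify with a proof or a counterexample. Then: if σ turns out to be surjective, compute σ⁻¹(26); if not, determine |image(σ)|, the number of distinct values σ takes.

21

σ(0) = 0^19 = 0.
σ(6): Repeated squaring mod 36: 6^1 ≡ 6, 6^2 ≡ 6² = 36 ≡ 0, 6^4 ≡ 0² = 0, 6^8 ≡ 0² = 0, 6^16 ≡ 0² = 0. Since 19 = 16 + 2 + 1, 6^19 ≡ 0·0·6: 0·0 = 0, then 0·6 = 0. So 6^19 ≡ 0 (mod 36).
So σ(0) = σ(6) = 0 while 0 ≠ 6, so σ is not injective.
A non-injective map from the 36-element set ℤ/36ℤ to itself takes at most 35 distinct values, so it cannot be surjective. Thus σ is not surjective.
Since σ is not surjective, we determine |image(σ)|. Computing x^19 mod 36 for each x (by repeated squaring, reducing mod 36 at every step), the values σ(0), σ(1), …, σ(35) are: 0, 1, 20, 27, 4, 5, 0, 7, 8, 9, 28, 11, 0, 13, 32, 27, 16, 17, 0, 19, 20, 9, 4, 23, 0, 25, 8, 27, 28, 29, 0, 31, 32, 9, 16, 35.
The distinct values are {0, 1, 4, 5, 7, 8, 9, 11, 13, 16, 17, 19, 20, 23, 25, 27, 28, 29, 31, 32, 35}; there are 21 of them.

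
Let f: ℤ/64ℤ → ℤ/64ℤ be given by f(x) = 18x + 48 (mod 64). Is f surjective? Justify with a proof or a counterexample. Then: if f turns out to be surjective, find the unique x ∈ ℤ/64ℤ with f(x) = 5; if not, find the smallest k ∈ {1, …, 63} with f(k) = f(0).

Since gcd(18, 64) = 2, we have 18x ≡ 0 (mod 2) for all x, so f(x) ≡ 0 (mod 2).
But 1 ≢ 0 (mod 2), so 1 ∈ ℤ/64ℤ has no preimage. Thus f is not surjective.
Since f is not surjective, we find the least positive k with f(k) = f(0): this means 18k ≡ 0 (mod 64), i.e. 64 ∣ 18k. Since gcd(18, 64) = 2, dividing through by 2 this holds exactly when 32 ∣ 9k, and as gcd(9, 32) = 1, exactly when 32 ∣ k.
The smallest positive such k is 32.

32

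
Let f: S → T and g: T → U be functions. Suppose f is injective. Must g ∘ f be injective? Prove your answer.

No. Take S = T = U = {1, 2}, f = identity (injective), and g(x) = 1 for every x.
Then (g ∘ f)(1) = 1 = (g ∘ f)(2) with 1 ≠ 2, so g ∘ f is not injective.

not injective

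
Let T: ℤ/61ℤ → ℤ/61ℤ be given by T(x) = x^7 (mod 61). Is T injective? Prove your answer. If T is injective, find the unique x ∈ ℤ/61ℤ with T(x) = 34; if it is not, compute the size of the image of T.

Since 61 is prime, the nonzero elements of ℤ/61ℤ form a cyclic group of order 60.
As gcd(7, 60) = 1, raising to the 7th power is a bijection on this group: if u^7 ≡ v^7 then (uv^{−1})^7 = 1, and the only element of order dividing gcd(7, 60) = 1 is 1, so u = v.
With T(0) = 0 this makes T injective on all of ℤ/61ℤ, hence bijective (finite equal-size domain and codomain). In particular T is injective.
Since T is injective, we find the preimage of 34. The inverse of x ↦ x^7 on (ℤ/61ℤ)^× is x ↦ x^43, because 7·43 = 301 = 5·60 + 1 ≡ 1 (mod 60) and x^{60} = 1 for x ≠ 0 (Fermat). So T⁻¹(34) = 34^43 mod 61.
Repeated squaring mod 61: 34^1 ≡ 34, 34^2 ≡ 34² = 1156 ≡ 58, 34^4 ≡ 58² = 3364 ≡ 9, 34^8 ≡ 9² = 81 ≡ 20, 34^16 ≡ 20² = 400 ≡ 34, 34^32 ≡ 34² = 1156 ≡ 58. Since 43 = 32 + 8 + 2 + 1, 34^43 ≡ 58·20·58·34: 58·20 = 1160 ≡ 1, then 1·58 = 58, then 58·34 = 1972 ≡ 20. So 34^43 ≡ 20 (mod 61).
Hence T⁻¹(34) = 20.

20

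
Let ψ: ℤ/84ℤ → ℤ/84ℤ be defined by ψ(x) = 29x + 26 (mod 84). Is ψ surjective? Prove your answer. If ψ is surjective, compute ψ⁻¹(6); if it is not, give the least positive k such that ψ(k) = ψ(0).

Recall that surjectivity means every element of the codomain has a preimage under ψ.
Since gcd(29, 84) = 1, 29 is invertible modulo 84. Euclid's algorithm: 84 = 2·29 + 26, 29 = 1·26 + 3, 26 = 8·3 + 2, 3 = 1·2 + 1; back-substituting gives 1 = 29·29 − 10·84, so 29⁻¹ ≡ 29 (mod 84).
For any y ∈ ℤ/84ℤ, x = 29(y − 26) mod 84 satisfies ψ(x) = 29·29(y − 26) + 26 ≡ y (since 29·29 ≡ 1 mod 84). So every y has a preimage.
So ψ is surjective.
Since ψ is surjective, we compute ψ⁻¹(6): solve 29x + 26 ≡ 6 (mod 84), i.e. 29x ≡ 64 (mod 84).
Multiplying by 29⁻¹ = 29 gives x ≡ 29·64 = 1856 = 22·84 + 8 ≡ 8 (mod 84).
Check: ψ(8) = 29·8 + 26 = 258 = 3·84 + 6 ≡ 6 (mod 84).

8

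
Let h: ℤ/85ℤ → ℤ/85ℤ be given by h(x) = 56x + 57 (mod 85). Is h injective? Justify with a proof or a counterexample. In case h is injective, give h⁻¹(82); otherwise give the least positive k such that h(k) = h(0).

5

If h(s) = h(t), then 56s ≡ 56t (mod 85). Because gcd(56, 85) = 1, we may cancel 56 to get s ≡ t (mod 85).
Thus h is injective.
We now compute 56⁻¹ mod 85 explicitly. Euclid's algorithm: 85 = 1·56 + 29, 56 = 1·29 + 27, 29 = 1·27 + 2, 27 = 13·2 + 1; back-substituting gives 1 = 41·56 − 27·85, so 56⁻¹ ≡ 41 (mod 85).
Since h is injective, we compute h⁻¹(82): solve 56x + 57 ≡ 82 (mod 85), i.e. 56x ≡ 25 (mod 85).
Multiplying by 56⁻¹ = 41 gives x ≡ 41·25 = 1025 = 12·85 + 5 ≡ 5 (mod 85).
Check: h(5) = 56·5 + 57 = 337 = 3·85 + 82 ≡ 82 (mod 85).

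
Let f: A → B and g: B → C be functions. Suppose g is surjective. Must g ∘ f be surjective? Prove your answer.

not surjective

No. Take A = {0}, B = C = {0, 1, 2, 3, 4}, f(0) = 0, and g = identity (surjective).
Then (g ∘ f)(0) = 0, and 4 ∈ C has no preimage under g ∘ f, so g ∘ f is not surjective.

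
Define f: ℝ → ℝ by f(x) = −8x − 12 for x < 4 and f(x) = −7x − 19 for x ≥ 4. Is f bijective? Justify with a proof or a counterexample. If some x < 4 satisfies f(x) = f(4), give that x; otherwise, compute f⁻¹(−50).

Both pieces are strictly decreasing (slopes −8 and −7), so each is injective on its own interval.
The left piece maps (−∞, 4) onto (−44, ∞); the right piece maps [4, ∞) onto (−∞, −47].
The images leave a gap (−44 has no preimage), so f is not surjective, hence not bijective.
Because the two images are disjoint, no x < 4 has f(x) = f(4), so we compute f⁻¹(−50): −50 lies in (−∞, −47], so solve −7x − 19 = −50: x = (−50 + 19)/(−7) = 31/7.

31/7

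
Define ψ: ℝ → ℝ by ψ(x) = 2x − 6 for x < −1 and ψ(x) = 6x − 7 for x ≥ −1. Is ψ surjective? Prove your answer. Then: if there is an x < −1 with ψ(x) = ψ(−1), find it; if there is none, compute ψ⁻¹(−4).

Both pieces are strictly increasing (slopes 2 and 6), so each is injective on its own interval.
The left piece maps (−∞, −1) onto (−∞, −8); the right piece maps [−1, ∞) onto [−13, ∞).
The union (−∞, −8) ∪ [−13, ∞) covers ℝ, so ψ is surjective.
For the follow-up: the images overlap, so an x < −1 with ψ(x) = ψ(−1) exists. ψ(−1) = −13; solving 2x − 6 = −13 for x < −1 gives x = (−13 + 6)/2 = −7/2.

-7/2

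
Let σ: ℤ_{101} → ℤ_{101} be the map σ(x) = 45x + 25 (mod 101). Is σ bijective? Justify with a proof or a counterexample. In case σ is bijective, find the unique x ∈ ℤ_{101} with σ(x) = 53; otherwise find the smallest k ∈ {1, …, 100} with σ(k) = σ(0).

50

Recall that injectivity means: for all a, b in the domain, σ(a) = σ(b) implies a = b.
If σ(a) = σ(b), then 45a ≡ 45b (mod 101). Because gcd(45, 101) = 1, we may cancel 45 to get a ≡ b (mod 101).
We now compute 45⁻¹ mod 101 explicitly. Euclid's algorithm: 101 = 2·45 + 11, 45 = 4·11 + 1; back-substituting gives 1 = 9·45 − 4·101, so 45⁻¹ ≡ 9 (mod 101).
Then y ↦ 9(y − 25) is a two-sided inverse to σ, so every y ∈ ℤ_{101} has a preimage.
Hence σ is bijective.
Since σ is bijective, we compute σ⁻¹(53): solve 45x + 25 ≡ 53 (mod 101), i.e. 45x ≡ 28 (mod 101).
Multiplying by 45⁻¹ = 9 gives x ≡ 9·28 = 252 = 2·101 + 50 ≡ 50 (mod 101).
Check: σ(50) = 45·50 + 25 = 2275 = 22·101 + 53 ≡ 53 (mod 101).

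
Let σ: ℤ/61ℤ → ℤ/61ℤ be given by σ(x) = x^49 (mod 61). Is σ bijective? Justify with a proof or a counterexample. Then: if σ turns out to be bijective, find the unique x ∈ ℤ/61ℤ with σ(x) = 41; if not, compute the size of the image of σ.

Since 61 is prime, the nonzero elements of ℤ/61ℤ form a cyclic group of order 60.
As gcd(49, 60) = 1, raising to the 49th power is a bijection on this group: if s^49 ≡ t^49 then (st^{−1})^49 = 1, and the only element of order dividing gcd(49, 60) = 1 is 1, so s = t.
With σ(0) = 0 this makes σ injective on all of ℤ/61ℤ, hence bijective (finite equal-size domain and codomain). In particular σ is bijective.
Since σ is bijective, we find the preimage of 41. The inverse of x ↦ x^49 on (ℤ/61ℤ)^× is x ↦ x^49, because 49·49 = 2401 = 40·60 + 1 ≡ 1 (mod 60) and x^{60} = 1 for x ≠ 0 (Fermat). So σ⁻¹(41) = 41^49 mod 61.
Repeated squaring mod 61: 41^1 ≡ 41, 41^2 ≡ 41² = 1681 ≡ 34, 41^4 ≡ 34² = 1156 ≡ 58, 41^8 ≡ 58² = 3364 ≡ 9, 41^16 ≡ 9² = 81 ≡ 20, 41^32 ≡ 20² = 400 ≡ 34. Since 49 = 32 + 16 + 1, 41^49 ≡ 34·20·41: 34·20 = 680 ≡ 9, then 9·41 = 369 ≡ 3. So 41^49 ≡ 3 (mod 61).
Hence σ⁻¹(41) = 3.

3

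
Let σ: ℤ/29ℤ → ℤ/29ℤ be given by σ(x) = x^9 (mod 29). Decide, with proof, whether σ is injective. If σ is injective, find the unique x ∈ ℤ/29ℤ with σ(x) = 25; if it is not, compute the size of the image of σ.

24

Since 29 is prime, the nonzero elements of ℤ/29ℤ form a cyclic group of order 28.
As gcd(9, 28) = 1, raising to the 9th power is a bijection on this group: if u^9 ≡ v^9 then (uv^{−1})^9 = 1, and the only element of order dividing gcd(9, 28) = 1 is 1, so u = v.
With σ(0) = 0 this makes σ injective on all of ℤ/29ℤ, hence bijective (finite equal-size domain and codomain). In particular σ is injective.
Since σ is injective, we find the preimage of 25. The inverse of x ↦ x^9 on (ℤ/29ℤ)^× is x ↦ x^25, because 9·25 = 225 = 8·28 + 1 ≡ 1 (mod 28) and x^{28} = 1 for x ≠ 0 (Fermat). So σ⁻¹(25) = 25^25 mod 29.
Repeated squaring mod 29: 25^1 ≡ 25, 25^2 ≡ 25² = 625 ≡ 16, 25^4 ≡ 16² = 256 ≡ 24, 25^8 ≡ 24² = 576 ≡ 25, 25^16 ≡ 25² = 625 ≡ 16. Since 25 = 16 + 8 + 1, 25^25 ≡ 16·25·25: 16·25 = 400 ≡ 23, then 23·25 = 575 ≡ 24. So 25^25 ≡ 24 (mod 29).
Hence σ⁻¹(25) = 24.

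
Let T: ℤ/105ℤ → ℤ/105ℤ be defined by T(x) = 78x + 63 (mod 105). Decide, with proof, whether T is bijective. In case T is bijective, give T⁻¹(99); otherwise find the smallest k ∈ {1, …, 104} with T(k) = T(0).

35

We have gcd(78, 105) = 3 > 1. Taking x_1 = 0 and x_2 = 35: T(0) = 63 and T(35) = 78·35 + 63 = 2793 ≡ 63 (mod 105).
So T(0) = T(35) while 0 ≠ 35, so T is not injective, hence not bijective.
Since T is not bijective, we find the least positive k with T(k) = T(0): this means 78k ≡ 0 (mod 105), i.e. 105 ∣ 78k. Since gcd(78, 105) = 3, dividing through by 3 this holds exactly when 35 ∣ 26k, and as gcd(26, 35) = 1, exactly when 35 ∣ k.
The smallest positive such k is 35.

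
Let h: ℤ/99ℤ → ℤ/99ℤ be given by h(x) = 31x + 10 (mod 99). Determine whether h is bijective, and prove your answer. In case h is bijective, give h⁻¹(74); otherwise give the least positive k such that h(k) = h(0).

34

Recall: injectivity means: for all x_1, x_2 in the domain, h(x_1) = h(x_2) implies x_1 = x_2.
Suppose h(x_1) = h(x_2) in ℤ/99ℤ. Then 31x_1 + 10 ≡ 31x_2 + 10 (mod 99), hence 31(x_1 − x_2) ≡ 0 (mod 99).
Since gcd(31, 99) = 1, 31 is invertible modulo 99, so x_1 − x_2 ≡ 0 (mod 99), i.e. x_1 = x_2.
We now compute 31⁻¹ mod 99 explicitly. Euclid's algorithm: 99 = 3·31 + 6, 31 = 5·6 + 1; back-substituting gives 1 = 16·31 − 5·99, so 31⁻¹ ≡ 16 (mod 99).
For any y ∈ ℤ/99ℤ, x = 16(y − 10) mod 99 satisfies h(x) = 31·16(y − 10) + 10 ≡ y (since 31·16 ≡ 1 mod 99). So every y has a preimage.
Thus h is bijective.
Since h is bijective, we compute h⁻¹(74): solve 31x + 10 ≡ 74 (mod 99), i.e. 31x ≡ 64 (mod 99).
Multiplying by 31⁻¹ = 16 gives x ≡ 16·64 = 1024 = 10·99 + 34 ≡ 34 (mod 99).
Check: h(34) = 31·34 + 10 = 1064 = 10·99 + 74 ≡ 74 (mod 99).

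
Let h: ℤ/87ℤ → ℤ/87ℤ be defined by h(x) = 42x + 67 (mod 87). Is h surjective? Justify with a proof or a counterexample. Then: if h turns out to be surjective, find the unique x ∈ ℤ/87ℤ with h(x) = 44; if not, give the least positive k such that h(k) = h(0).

29

Since gcd(42, 87) = 3, we have 42x ≡ 0 (mod 3) for all x, so h(x) ≡ 1 (mod 3).
But 0 ≢ 1 (mod 3), so 0 ∈ ℤ/87ℤ has no preimage. So h is not surjective.
Since h is not surjective, we find the least positive k with h(k) = h(0): this means 42k ≡ 0 (mod 87), i.e. 87 ∣ 42k. Since gcd(42, 87) = 3, dividing through by 3 this holds exactly when 29 ∣ 14k, and as gcd(14, 29) = 1, exactly when 29 ∣ k.
The smallest positive such k is 29.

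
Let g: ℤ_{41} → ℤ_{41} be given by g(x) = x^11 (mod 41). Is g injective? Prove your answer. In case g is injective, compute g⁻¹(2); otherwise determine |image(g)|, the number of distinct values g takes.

39

Since 41 is prime, the nonzero elements of ℤ_{41} form a cyclic group of order 40.
As gcd(11, 40) = 1, raising to the 11th power is a bijection on this group: if a^11 ≡ b^11 then (ab^{−1})^11 = 1, and the only element of order dividing gcd(11, 40) = 1 is 1, so a = b.
With g(0) = 0 this makes g injective on all of ℤ_{41}, hence bijective (finite equal-size domain and codomain). In particular g is injective.
Since g is injective, we find the preimage of 2. The inverse of x ↦ x^11 on (ℤ_{41})^× is x ↦ x^11, because 11·11 = 121 = 3·40 + 1 ≡ 1 (mod 40) and x^{40} = 1 for x ≠ 0 (Fermat). So g⁻¹(2) = 2^11 mod 41.
Repeated squaring mod 41: 2^1 ≡ 2, 2^2 ≡ 2² = 4, 2^4 ≡ 4² = 16, 2^8 ≡ 16² = 256 ≡ 10. Since 11 = 8 + 2 + 1, 2^11 ≡ 10·4·2: 10·4 = 40, then 40·2 = 80 ≡ 39. So 2^11 ≡ 39 (mod 41).
Hence g⁻¹(2) = 39.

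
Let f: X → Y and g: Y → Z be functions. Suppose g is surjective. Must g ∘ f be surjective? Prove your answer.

No. Take X = {0}, Y = Z = {0, 1, 2, 3, 4}, f(0) = 0, and g = identity (surjective).
Then (g ∘ f)(0) = 0, and 4 ∈ Z has no preimage under g ∘ f, so g ∘ f is not surjective.

not surjective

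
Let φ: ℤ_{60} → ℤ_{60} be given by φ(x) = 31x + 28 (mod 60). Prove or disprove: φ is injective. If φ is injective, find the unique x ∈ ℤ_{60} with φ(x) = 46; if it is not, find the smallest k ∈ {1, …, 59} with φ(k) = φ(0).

18

By definition, φ is injective if φ(u) = φ(v) implies u = v.
Suppose φ(u) = φ(v) in ℤ_{60}. Then 31u + 28 ≡ 31v + 28 (mod 60), hence 31(u − v) ≡ 0 (mod 60).
Since gcd(31, 60) = 1, 31 is invertible modulo 60, hence u − v ≡ 0 (mod 60), i.e. u = v.
Therefore φ is injective.
We now compute 31⁻¹ mod 60 explicitly. Euclid's algorithm: 60 = 1·31 + 29, 31 = 1·29 + 2, 29 = 14·2 + 1; back-substituting gives 1 = 31·31 − 16·60, so 31⁻¹ ≡ 31 (mod 60).
Since φ is injective, we find φ⁻¹(46): we need 31x ≡ 46 − 28 ≡ 18 (mod 60). Using 31⁻¹ = 31: x ≡ 31·18 = 558 = 9·60 + 18, so x = 18.
Check: φ(18) = 31·18 + 28 = 586 = 9·60 + 46 ≡ 46 (mod 60).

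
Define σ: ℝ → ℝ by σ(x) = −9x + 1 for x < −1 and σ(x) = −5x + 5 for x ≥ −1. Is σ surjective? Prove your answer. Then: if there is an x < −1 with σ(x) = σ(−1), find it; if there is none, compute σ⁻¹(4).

1/5

Both pieces are strictly decreasing (slopes −9 and −5), so each is injective on its own interval.
The left piece maps (−∞, −1) onto (10, ∞); the right piece maps [−1, ∞) onto (−∞, 10].
These images together cover ℝ, so σ is surjective.
Because the two images are disjoint, no x < −1 has σ(x) = σ(−1), so we compute σ⁻¹(4): 4 lies in (−∞, 10], so solve −5x + 5 = 4: x = (4 − 5)/(−5) = 1/5.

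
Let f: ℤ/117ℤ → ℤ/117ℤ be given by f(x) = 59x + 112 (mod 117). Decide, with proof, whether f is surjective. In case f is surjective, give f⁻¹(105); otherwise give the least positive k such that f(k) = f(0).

103

Recall that f is surjective if every y in the codomain equals f(x) for some x in the domain.
Since gcd(59, 117) = 1, 59 is invertible modulo 117. Euclid's algorithm: 117 = 1·59 + 58, 59 = 1·58 + 1; back-substituting gives 1 = 2·59 − 1·117, so 59⁻¹ ≡ 2 (mod 117).
Then y ↦ 2(y − 112) is a two-sided inverse to f, so every y ∈ ℤ/117ℤ has a preimage.
Therefore f is surjective.
Since f is surjective, we find f⁻¹(105): we need 59x ≡ 105 − 112 ≡ 110 (mod 117). Using 59⁻¹ = 2: x ≡ 2·110 = 220 = 1·117 + 103, so x = 103.
Check: f(103) = 59·103 + 112 = 6189 = 52·117 + 105 ≡ 105 (mod 117).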